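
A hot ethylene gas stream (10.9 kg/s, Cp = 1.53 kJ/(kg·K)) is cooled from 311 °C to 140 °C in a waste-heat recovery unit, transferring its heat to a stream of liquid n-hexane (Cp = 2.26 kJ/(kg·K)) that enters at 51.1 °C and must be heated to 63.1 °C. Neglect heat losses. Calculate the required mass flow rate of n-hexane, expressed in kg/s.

ṁ_c = 105 kg/s

Heat released by hot stream: Q = 10.9 × 1.53 × (311 − 140) = 2851.8 kJ/s
Energy balance on cold side (adiabatic exchanger): Q = ṁ_c·Cp_c·(T_c,out − T_c,in)
ṁ_c = 2851.8 / [2.26 × (63.1 − 51.1)] = 105.15 kg/s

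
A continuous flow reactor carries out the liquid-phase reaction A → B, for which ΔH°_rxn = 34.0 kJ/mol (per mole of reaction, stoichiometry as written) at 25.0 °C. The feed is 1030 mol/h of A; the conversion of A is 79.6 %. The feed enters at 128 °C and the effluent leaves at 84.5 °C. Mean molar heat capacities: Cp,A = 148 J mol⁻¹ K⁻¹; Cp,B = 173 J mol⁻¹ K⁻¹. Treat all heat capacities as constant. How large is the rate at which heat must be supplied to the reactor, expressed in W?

Extent of reaction ξ = 0.796 × 1030 = 819.88 mol/h
Reaction term: ξ·ΔH°_rxn = 819.88 × 34.0 = 27876 kJ/h
Sensible, feed 128→25 °C: -15701 kJ/h
Outlet flows (mol/h): A 210.12, B 819.88
Sensible, products 25→84.5 °C: 10290 kJ/h
Q = ΔH = 22464 kJ/h = 6.2401 kW
Heat supplied = 6240.1 W

Q_in = 6240 W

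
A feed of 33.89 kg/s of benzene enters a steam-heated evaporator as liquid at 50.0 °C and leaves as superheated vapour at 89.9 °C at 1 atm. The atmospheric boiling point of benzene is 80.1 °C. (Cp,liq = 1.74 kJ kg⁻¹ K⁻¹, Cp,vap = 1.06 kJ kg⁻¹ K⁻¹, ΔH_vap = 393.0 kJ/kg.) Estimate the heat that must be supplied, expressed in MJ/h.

Q = 55600 MJ/h

liquid 50.0→80.1 °C: 52.374 kJ/kg
vaporisation at 80.1 °C: 393 kJ/kg
vapour 80.1→89.9 °C: 10.388 kJ/kg
Δh = 52.374 + 393 + 10.388 = 455.76 kJ/kg
Q = ṁ·Δh = 33.89 kg/s × 455.76 kJ/kg = 15446 kJ/s
|Q| = 15446 kW = 55605 MJ/h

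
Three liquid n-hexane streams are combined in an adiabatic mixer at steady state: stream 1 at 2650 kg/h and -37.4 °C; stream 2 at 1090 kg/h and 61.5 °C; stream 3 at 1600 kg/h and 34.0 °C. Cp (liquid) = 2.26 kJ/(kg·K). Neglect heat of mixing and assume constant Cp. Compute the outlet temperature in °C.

Energy balance with Q = 0: Σ ṁᵢCp,ᵢ(T_out − Tᵢ) = 0
T_out = Σ ṁᵢCp,ᵢTᵢ / Σ ṁᵢCp,ᵢ
      = 50455 / 12068 = 4.1807 °C

T_out = 4.18 °C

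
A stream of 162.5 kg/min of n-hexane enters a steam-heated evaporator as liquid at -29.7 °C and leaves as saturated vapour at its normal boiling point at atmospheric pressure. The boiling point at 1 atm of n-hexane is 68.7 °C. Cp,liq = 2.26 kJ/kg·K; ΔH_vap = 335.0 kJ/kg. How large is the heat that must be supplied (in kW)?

liquid -29.7→68.7 °C: 222.38 kJ/kg
vaporisation at 68.7 °C: 335 kJ/kg
Δh = 222.38 + 335 = 557.38 kJ/kg
Q = ṁ·Δh = 162.5 kg/min × 557.38 kJ/kg = 90575 kJ/min
|Q| = 1509.6 kW

Q = 1510 kW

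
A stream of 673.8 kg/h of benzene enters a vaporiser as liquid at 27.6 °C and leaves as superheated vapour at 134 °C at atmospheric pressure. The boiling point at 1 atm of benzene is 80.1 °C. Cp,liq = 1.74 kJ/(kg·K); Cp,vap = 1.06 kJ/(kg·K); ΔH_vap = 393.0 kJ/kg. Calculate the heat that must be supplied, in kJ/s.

Q = 101 kJ/s

liquid 27.6→80.1 °C: 91.35 kJ/kg
vaporisation at 80.1 °C: 393 kJ/kg
vapour 80.1→134 °C: 57.134 kJ/kg
Δh = 91.35 + 393 + 57.134 = 541.48 kJ/kg
Q = ṁ·Δh = 673.8 kg/h × 541.48 kJ/kg = 364850 kJ/h
|Q| = 101.35 kW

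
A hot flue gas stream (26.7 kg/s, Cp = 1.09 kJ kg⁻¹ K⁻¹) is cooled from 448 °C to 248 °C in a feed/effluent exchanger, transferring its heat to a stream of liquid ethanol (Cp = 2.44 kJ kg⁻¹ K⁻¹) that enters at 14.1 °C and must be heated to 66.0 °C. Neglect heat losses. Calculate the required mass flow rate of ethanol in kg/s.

Heat released by hot stream: Q = 26.7 × 1.09 × (448 − 248) = 5820.6 kJ/s
Energy balance on cold side (adiabatic exchanger): Q = ṁ_c·Cp_c·(T_c,out − T_c,in)
ṁ_c = 5820.6 / [2.44 × (66.0 − 14.1)] = 45.963 kg/s

ṁ_c = 46.0 kg/s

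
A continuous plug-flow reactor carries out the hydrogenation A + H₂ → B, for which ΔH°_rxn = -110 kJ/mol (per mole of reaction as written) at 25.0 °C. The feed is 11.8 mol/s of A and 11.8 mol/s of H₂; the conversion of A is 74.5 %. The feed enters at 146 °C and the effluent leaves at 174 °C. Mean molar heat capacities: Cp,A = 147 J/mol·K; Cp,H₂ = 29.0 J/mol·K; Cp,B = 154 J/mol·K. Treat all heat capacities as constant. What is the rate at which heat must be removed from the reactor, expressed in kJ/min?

Q_out = 56300 kJ/min

Extent of reaction ξ = 0.745 × 11.8 = 8.791 mol/s
Reaction term: ξ·ΔH°_rxn = 8.791 × -110 = -967.01 kJ/s
Sensible, feed 146→25 °C: -251.29 kJ/s
Outlet flows (mol/s): A 3.009, H₂ 3.009, B 8.791
Sensible, products 25→174 °C: 280.63 kJ/s
Q = ΔH = -937.68 kJ/s = -937.68 kW
Heat removed = 56261 kJ/min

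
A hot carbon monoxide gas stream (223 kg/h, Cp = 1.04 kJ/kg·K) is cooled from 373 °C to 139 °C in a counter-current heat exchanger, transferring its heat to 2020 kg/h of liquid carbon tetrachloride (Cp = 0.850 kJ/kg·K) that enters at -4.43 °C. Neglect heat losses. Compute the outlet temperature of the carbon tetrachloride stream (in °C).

Heat released by hot stream: Q = 223 × 1.04 × (373 − 139) = 54269 kJ/h
Energy balance on cold side (adiabatic exchanger): Q = ṁ_c·Cp_c·(T_c,out − T_c,in)
T_c,out = -4.43 + 54269/(2020 × 0.850) = 27.177 °C

T_c,out = 27.2 °C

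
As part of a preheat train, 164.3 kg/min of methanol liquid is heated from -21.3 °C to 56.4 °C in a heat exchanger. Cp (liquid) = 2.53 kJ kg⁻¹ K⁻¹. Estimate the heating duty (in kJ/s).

Q = ṁ·Cp·ΔT = 164.3 × 2.53 × (56.4 − -21.3) = 32298 kJ/min
Converting: 32298 / 60 s = 538.3 kW

Q = 538 kJ/s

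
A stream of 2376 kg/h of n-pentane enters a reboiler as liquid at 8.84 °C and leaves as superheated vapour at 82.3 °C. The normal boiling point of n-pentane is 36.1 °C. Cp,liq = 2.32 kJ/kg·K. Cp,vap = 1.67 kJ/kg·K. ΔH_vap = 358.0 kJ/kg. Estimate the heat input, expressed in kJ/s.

Q = 329 kJ/s

liquid 8.84→36.1 °C: 63.243 kJ/kg
vaporisation at 36.1 °C: 358 kJ/kg
vapour 36.1→82.3 °C: 77.154 kJ/kg
Δh = 63.243 + 358 + 77.154 = 498.4 kJ/kg
Q = ṁ·Δh = 2376 kg/h × 498.4 kJ/kg = 1.1842e+06 kJ/h
|Q| = 328.94 kW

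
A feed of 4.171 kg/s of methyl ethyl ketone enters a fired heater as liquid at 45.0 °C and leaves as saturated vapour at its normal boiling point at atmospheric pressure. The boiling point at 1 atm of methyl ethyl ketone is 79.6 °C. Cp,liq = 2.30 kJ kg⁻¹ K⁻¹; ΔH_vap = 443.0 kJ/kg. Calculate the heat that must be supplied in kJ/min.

Q = 131000 kJ/min

liquid 45.0→79.6 °C: 79.58 kJ/kg
vaporisation at 79.6 °C: 443 kJ/kg
Δh = 79.58 + 443 = 522.58 kJ/kg
Q = ṁ·Δh = 4.171 kg/s × 522.58 kJ/kg = 2179.7 kJ/s
|Q| = 2179.7 kW = 130780 kJ/min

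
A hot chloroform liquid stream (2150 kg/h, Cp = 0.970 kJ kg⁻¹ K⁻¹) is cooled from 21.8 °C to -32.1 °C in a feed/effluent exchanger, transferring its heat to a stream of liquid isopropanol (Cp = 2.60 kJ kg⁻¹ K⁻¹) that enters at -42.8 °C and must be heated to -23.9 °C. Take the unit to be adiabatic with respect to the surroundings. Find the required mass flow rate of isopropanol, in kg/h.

Heat released by hot stream: Q = 2150 × 0.970 × (21.8 − -32.1) = 112410 kJ/h
Energy balance on cold side (adiabatic exchanger): Q = ṁ_c·Cp_c·(T_c,out − T_c,in)
ṁ_c = 112410 / [2.60 × (-23.9 − -42.8)] = 2287.5 kg/h

ṁ_c = 2290 kg/h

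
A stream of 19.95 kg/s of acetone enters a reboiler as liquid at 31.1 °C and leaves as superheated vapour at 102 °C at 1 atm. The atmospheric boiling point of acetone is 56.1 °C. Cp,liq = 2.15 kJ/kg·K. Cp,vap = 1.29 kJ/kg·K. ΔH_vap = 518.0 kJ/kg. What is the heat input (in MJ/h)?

liquid 31.1→56.1 °C: 53.75 kJ/kg
vaporisation at 56.1 °C: 518 kJ/kg
vapour 56.1→102 °C: 59.211 kJ/kg
Δh = 53.75 + 518 + 59.211 = 630.96 kJ/kg
Q = ṁ·Δh = 19.95 kg/s × 630.96 kJ/kg = 12588 kJ/s
|Q| = 12588 kW = 45316 MJ/h

Q = 45300 MJ/h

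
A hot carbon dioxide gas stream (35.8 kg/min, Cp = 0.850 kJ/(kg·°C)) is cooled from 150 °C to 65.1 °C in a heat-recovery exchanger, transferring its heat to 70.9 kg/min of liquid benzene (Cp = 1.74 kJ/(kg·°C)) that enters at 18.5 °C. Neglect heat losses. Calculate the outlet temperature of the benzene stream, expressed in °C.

Heat released by hot stream: Q = 35.8 × 0.850 × (150 − 65.1) = 2583.5 kJ/min
Energy balance on cold side (adiabatic exchanger): Q = ṁ_c·Cp_c·(T_c,out − T_c,in)
T_c,out = 18.5 + 2583.5/(70.9 × 1.74) = 39.442 °C

T_c,out = 39.4 °C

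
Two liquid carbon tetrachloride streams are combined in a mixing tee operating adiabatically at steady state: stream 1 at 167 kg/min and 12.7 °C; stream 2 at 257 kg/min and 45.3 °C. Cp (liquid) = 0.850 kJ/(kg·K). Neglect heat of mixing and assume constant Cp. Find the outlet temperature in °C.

T_out = 32.5 °C

Energy balance with Q = 0: Σ ṁᵢCp,ᵢ(T_out − Tᵢ) = 0
Σ ṁᵢCp,ᵢTᵢ = 167×0.850×12.7 + 257×0.850×45.3 = 11699
Σ ṁᵢCp,ᵢ = 167×0.850 + 257×0.850 = 360.4
T_out = 11699 / 360.4 = 32.46 °C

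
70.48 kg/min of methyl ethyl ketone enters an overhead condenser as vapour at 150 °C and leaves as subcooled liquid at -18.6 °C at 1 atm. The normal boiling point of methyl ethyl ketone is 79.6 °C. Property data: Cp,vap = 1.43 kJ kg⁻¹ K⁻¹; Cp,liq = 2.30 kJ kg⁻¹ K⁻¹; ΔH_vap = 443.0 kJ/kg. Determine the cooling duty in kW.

vapour 150→79.6 °C: -100.67 kJ/kg
condensation at 79.6 °C: -443 kJ/kg
liquid 79.6→-18.6 °C: -225.86 kJ/kg
Δh = -100.67 + -443 + -225.86 = -769.53 kJ/kg
Q = ṁ·Δh = 70.48 kg/min × -769.53 kJ/kg = -54237 kJ/min
|Q| = 903.94 kW

Q_c = 904 kW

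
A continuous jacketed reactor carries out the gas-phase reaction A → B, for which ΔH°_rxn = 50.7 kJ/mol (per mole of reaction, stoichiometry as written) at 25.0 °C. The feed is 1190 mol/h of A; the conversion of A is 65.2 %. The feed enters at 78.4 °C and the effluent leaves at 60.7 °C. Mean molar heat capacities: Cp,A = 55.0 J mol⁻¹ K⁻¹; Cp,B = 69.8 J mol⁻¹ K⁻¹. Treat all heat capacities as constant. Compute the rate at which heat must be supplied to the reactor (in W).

Q_in = 10700 W

Extent of reaction ξ = 0.652 × 1190 = 775.88 mol/h
Reaction term: ξ·ΔH°_rxn = 775.88 × 50.7 = 39337 kJ/h
Sensible, feed 78.4→25 °C: -3495 kJ/h
Outlet flows (mol/h): A 414.12, B 775.88
Sensible, products 25→60.7 °C: 2746.5 kJ/h
Q = ΔH = 38589 kJ/h = 10.719 kW
Heat supplied = 10719 W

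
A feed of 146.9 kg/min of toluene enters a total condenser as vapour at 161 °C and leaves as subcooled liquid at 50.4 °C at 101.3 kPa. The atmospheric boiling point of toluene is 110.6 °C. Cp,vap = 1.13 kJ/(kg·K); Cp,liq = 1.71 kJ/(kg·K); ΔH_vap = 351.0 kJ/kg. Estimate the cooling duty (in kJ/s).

vapour 161→110.6 °C: -56.952 kJ/kg
condensation at 110.6 °C: -351 kJ/kg
liquid 110.6→50.4 °C: -102.94 kJ/kg
Δh = -56.952 + -351 + -102.94 = -510.89 kJ/kg
Q = ṁ·Δh = 146.9 kg/min × -510.89 kJ/kg = -75050 kJ/min
|Q| = 1250.8 kW

Q_c = 1250 kJ/s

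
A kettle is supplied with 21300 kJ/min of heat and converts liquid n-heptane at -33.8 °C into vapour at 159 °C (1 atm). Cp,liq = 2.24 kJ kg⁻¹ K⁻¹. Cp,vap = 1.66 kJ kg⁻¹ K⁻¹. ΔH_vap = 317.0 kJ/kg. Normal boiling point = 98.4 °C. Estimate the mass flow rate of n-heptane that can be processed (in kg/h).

Δh = 2.24×(98.4−-33.8) + 317.0 + 1.66×(159−98.4) = 713.72 kJ/kg
Q = 21300 kJ/min = 355 kJ/s = 1.278e+06 kJ/h
ṁ = Q/Δh = 1.278e+06 / 713.72 = 1790.6 kg/h

ṁ = 1790 kg/h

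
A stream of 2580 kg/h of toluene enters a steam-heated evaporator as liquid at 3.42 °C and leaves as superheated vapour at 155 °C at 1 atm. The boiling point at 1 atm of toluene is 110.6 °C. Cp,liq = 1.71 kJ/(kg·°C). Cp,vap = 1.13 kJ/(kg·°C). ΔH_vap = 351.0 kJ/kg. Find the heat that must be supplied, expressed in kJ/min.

Q = 25100 kJ/min

liquid 3.42→110.6 °C: 183.28 kJ/kg
vaporisation at 110.6 °C: 351 kJ/kg
vapour 110.6→155 °C: 50.172 kJ/kg
Δh = 183.28 + 351 + 50.172 = 584.45 kJ/kg
Q = ṁ·Δh = 2580 kg/h × 584.45 kJ/kg = 1.5079e+06 kJ/h
|Q| = 418.86 kW = 25131 kJ/min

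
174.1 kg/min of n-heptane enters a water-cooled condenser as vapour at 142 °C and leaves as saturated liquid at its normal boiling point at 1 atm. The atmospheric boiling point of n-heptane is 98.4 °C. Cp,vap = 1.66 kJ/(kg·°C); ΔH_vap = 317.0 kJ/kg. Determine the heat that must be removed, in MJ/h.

Q_c = 4070 MJ/h

vapour 142→98.4 °C: -72.376 kJ/kg
condensation at 98.4 °C: -317 kJ/kg
Δh = -72.376 + -317 = -389.38 kJ/kg
Q = ṁ·Δh = 174.1 kg/min × -389.38 kJ/kg = -67790 kJ/min
|Q| = 1129.8 kW = 4067.4 MJ/h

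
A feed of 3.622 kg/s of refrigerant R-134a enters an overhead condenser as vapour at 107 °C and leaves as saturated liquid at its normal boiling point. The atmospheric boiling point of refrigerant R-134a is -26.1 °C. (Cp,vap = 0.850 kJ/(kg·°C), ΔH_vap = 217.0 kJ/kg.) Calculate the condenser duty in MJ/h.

Q_c = 4300 MJ/h

vapour 107→-26.1 °C: -113.13 kJ/kg
condensation at -26.1 °C: -217 kJ/kg
Δh = -113.13 + -217 = -330.13 kJ/kg
Q = ṁ·Δh = 3.622 kg/s × -330.13 kJ/kg = -1195.7 kJ/s
|Q| = 1195.7 kW = 4304.7 MJ/h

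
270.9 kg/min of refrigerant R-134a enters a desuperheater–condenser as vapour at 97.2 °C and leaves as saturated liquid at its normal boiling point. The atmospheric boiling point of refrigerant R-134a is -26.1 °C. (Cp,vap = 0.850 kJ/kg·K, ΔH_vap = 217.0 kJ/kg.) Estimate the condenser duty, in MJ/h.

Q_c = 5230 MJ/h

vapour 97.2→-26.1 °C: -104.81 kJ/kg
condensation at -26.1 °C: -217 kJ/kg
Δh = -104.81 + -217 = -321.81 kJ/kg
Q = ṁ·Δh = 270.9 kg/min × -321.81 kJ/kg = -87177 kJ/min
|Q| = 1452.9 kW = 5230.6 MJ/h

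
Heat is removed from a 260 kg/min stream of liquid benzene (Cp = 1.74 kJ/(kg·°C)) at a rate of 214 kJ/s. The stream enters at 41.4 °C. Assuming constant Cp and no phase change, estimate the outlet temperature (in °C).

T_out = 13.0 °C

Q = 214 kJ/s = 12840 kJ/min
ΔT = Q/(ṁ·Cp) = 12840/(260×1.74) = 28.382 K
T_out = 41.4 − 28.382 = 13.018 °C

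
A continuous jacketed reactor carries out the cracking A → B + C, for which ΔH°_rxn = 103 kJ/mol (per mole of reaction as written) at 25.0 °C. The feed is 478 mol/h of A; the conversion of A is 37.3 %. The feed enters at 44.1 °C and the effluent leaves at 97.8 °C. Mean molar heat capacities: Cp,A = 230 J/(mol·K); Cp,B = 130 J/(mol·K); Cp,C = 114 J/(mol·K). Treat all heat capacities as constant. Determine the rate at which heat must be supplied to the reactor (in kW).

Extent of reaction ξ = 0.373 × 478 = 178.29 mol/h
Reaction term: ξ·ΔH°_rxn = 178.29 × 103 = 18364 kJ/h
Sensible, feed 44.1→25 °C: -2099.9 kJ/h
Outlet flows (mol/h): A 299.71, B 178.29, C 178.29
Sensible, products 25→97.8 °C: 8185.3 kJ/h
Q = ΔH = 24450 kJ/h = 6.7916 kW
Heat supplied = 6.7916 kW

Q_in = 6.79 kW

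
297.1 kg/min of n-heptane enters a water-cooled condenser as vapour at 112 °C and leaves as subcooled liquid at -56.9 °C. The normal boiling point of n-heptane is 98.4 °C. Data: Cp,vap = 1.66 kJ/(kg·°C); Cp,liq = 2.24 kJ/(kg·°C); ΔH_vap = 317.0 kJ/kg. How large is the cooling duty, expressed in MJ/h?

vapour 112→98.4 °C: -22.576 kJ/kg
condensation at 98.4 °C: -317 kJ/kg
liquid 98.4→-56.9 °C: -347.87 kJ/kg
Δh = -22.576 + -317 + -347.87 = -687.45 kJ/kg
Q = ṁ·Δh = 297.1 kg/min × -687.45 kJ/kg = -204240 kJ/min
|Q| = 3404 kW = 12254 MJ/h

Q_c = 12300 MJ/h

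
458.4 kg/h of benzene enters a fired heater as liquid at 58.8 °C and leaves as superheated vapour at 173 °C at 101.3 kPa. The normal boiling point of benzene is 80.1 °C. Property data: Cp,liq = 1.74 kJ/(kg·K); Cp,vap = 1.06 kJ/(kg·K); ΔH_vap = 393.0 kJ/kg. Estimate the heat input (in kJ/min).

liquid 58.8→80.1 °C: 37.062 kJ/kg
vaporisation at 80.1 °C: 393 kJ/kg
vapour 80.1→173 °C: 98.474 kJ/kg
Δh = 37.062 + 393 + 98.474 = 528.54 kJ/kg
Q = ṁ·Δh = 458.4 kg/h × 528.54 kJ/kg = 242280 kJ/h
|Q| = 67.3 kW = 4038 kJ/min

Q = 4040 kJ/min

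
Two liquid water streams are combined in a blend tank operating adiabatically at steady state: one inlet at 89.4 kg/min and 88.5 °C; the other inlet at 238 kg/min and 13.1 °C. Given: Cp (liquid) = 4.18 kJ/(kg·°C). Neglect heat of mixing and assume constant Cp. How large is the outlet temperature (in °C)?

T_out = 33.7 °C

Energy balance with Q = 0: Σ ṁᵢCp,ᵢ(T_out − Tᵢ) = 0
T_out = Σ ṁᵢCp,ᵢTᵢ / Σ ṁᵢCp,ᵢ
      = 46104 / 1368.5 = 33.689 °C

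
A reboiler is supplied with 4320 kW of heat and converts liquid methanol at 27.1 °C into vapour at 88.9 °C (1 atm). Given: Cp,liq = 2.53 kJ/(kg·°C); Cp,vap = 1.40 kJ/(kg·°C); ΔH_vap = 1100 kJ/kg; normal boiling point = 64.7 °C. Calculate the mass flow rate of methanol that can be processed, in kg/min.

ṁ = 211 kg/min

Δh = 2.53×(64.7−27.1) + 1100 + 1.40×(88.9−64.7) = 1229 kJ/kg
Q = 4320 kW = 4320 kJ/s = 259200 kJ/min
ṁ = Q/Δh = 259200 / 1229 = 210.9 kg/min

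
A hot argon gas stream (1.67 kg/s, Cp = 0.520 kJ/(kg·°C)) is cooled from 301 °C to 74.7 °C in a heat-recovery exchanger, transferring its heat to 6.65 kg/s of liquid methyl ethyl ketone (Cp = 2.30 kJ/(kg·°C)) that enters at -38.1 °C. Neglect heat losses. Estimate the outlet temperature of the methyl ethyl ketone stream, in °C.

T_c,out = -25.3 °C

Heat released by hot stream: Q = 1.67 × 0.520 × (301 − 74.7) = 196.52 kJ/s
Energy balance on cold side (adiabatic exchanger): Q = ṁ_c·Cp_c·(T_c,out − T_c,in)
T_c,out = -38.1 + 196.52/(6.65 × 2.30) = -25.251 °C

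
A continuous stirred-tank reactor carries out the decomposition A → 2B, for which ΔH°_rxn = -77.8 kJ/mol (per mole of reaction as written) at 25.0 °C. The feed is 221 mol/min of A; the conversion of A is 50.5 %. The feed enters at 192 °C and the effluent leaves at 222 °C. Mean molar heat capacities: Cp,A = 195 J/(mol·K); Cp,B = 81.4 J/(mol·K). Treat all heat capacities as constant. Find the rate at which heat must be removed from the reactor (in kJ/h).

Extent of reaction ξ = 0.505 × 221 = 111.61 mol/min
Reaction term: ξ·ΔH°_rxn = 111.61 × -77.8 = -8682.9 kJ/min
Sensible, feed 192→25 °C: -7196.9 kJ/min
Outlet flows (mol/min): A 109.39, B 223.21
Sensible, products 25→222 °C: 7781.8 kJ/min
Q = ΔH = -8098 kJ/min = -134.97 kW
Heat removed = 485880 kJ/h

Q_out = 486000 kJ/h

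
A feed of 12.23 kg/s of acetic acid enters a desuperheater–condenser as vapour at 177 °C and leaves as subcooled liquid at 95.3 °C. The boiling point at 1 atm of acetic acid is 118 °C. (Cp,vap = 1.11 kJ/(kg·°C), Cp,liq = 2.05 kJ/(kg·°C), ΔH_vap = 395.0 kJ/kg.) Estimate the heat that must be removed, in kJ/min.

Q_c = 372000 kJ/min

vapour 177→118 °C: -65.49 kJ/kg
condensation at 118 °C: -395 kJ/kg
liquid 118→95.3 °C: -46.535 kJ/kg
Δh = -65.49 + -395 + -46.535 = -507.03 kJ/kg
Q = ṁ·Δh = 12.23 kg/s × -507.03 kJ/kg = -6200.9 kJ/s
|Q| = 6200.9 kW = 372050 kJ/min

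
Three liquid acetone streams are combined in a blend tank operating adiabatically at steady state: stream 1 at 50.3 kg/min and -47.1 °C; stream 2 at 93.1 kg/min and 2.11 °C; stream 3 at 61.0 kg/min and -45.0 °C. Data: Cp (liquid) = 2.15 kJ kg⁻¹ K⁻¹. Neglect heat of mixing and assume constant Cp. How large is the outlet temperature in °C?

No heat crosses the boundary, so H_out = H_in.
Σ ṁᵢCp,ᵢTᵢ = 50.3×2.15×-47.1 + 93.1×2.15×2.11 + 61.0×2.15×-45.0 = -10573
Σ ṁᵢCp,ᵢ = 50.3×2.15 + 93.1×2.15 + 61.0×2.15 = 439.46
T_out = -10573 / 439.46 = -24.059 °C

T_out = -24.1 °C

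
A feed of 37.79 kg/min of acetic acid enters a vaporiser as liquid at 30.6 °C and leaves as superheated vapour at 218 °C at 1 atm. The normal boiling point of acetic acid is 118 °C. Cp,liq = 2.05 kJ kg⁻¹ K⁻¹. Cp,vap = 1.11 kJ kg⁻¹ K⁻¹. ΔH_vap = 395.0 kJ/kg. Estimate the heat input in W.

liquid 30.6→118 °C: 179.17 kJ/kg
vaporisation at 118 °C: 395 kJ/kg
vapour 118→218 °C: 111 kJ/kg
Δh = 179.17 + 395 + 111 = 685.17 kJ/kg
Q = ṁ·Δh = 37.79 kg/min × 685.17 kJ/kg = 25893 kJ/min
|Q| = 431.54 kW = 431540 W

Q = 432000 W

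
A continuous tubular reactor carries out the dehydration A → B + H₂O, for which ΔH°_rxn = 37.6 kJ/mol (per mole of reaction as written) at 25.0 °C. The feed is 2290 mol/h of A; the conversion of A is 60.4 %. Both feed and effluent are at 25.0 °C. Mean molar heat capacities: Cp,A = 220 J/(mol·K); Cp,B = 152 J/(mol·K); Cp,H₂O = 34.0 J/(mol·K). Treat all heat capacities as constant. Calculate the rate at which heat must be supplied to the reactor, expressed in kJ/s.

Extent of reaction ξ = 0.604 × 2290 = 1383.2 mol/h
Reaction term: ξ·ΔH°_rxn = 1383.2 × 37.6 = 52007 kJ/h
Q = ΔH = 52007 kJ/h = 14.446 kW
Heat supplied = 14.446 kJ/s

Q_in = 14.4 kJ/s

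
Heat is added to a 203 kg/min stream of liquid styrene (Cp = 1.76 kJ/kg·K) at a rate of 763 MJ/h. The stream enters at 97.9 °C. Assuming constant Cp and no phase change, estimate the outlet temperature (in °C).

Q = 763 MJ/h = 12717 kJ/min
ΔT = Q/(ṁ·Cp) = 12717/(203×1.76) = 35.593 K
T_out = 97.9 + 35.593 = 133.49 °C

T_out = 133 °C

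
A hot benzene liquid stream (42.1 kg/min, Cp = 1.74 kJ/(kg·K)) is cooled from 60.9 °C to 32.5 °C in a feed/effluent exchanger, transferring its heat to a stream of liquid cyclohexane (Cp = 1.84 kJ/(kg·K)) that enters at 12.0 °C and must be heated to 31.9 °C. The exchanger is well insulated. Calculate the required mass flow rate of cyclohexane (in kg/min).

ṁ_c = 56.8 kg/min

Heat released by hot stream: Q = 42.1 × 1.74 × (60.9 − 32.5) = 2080.4 kJ/min
Energy balance on cold side (adiabatic exchanger): Q = ṁ_c·Cp_c·(T_c,out − T_c,in)
ṁ_c = 2080.4 / [1.84 × (31.9 − 12.0)] = 56.817 kg/min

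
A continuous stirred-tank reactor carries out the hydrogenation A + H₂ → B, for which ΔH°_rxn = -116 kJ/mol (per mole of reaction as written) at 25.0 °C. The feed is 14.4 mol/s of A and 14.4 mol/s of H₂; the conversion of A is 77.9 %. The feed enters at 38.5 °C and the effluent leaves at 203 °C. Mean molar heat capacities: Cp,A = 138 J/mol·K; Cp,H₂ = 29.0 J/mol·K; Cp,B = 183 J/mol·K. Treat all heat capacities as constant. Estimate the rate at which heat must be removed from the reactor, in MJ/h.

Extent of reaction ξ = 0.779 × 14.4 = 11.218 mol/s
Reaction term: ξ·ΔH°_rxn = 11.218 × -116 = -1301.2 kJ/s
Sensible, feed 38.5→25 °C: -32.465 kJ/s
Outlet flows (mol/s): A 3.1824, H₂ 3.1824, B 11.218
Sensible, products 25→203 °C: 460 kJ/s
Q = ΔH = -873.7 kJ/s = -873.7 kW
Heat removed = 3145.3 MJ/h

Q_out = 3150 MJ/h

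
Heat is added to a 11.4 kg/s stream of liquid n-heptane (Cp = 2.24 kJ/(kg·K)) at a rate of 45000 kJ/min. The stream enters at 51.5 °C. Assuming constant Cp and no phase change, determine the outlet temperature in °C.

Q = 45000 kJ/min = 750 kJ/s
ΔT = Q/(ṁ·Cp) = 750/(11.4×2.24) = 29.37 K
T_out = 51.5 + 29.37 = 80.87 °C

T_out = 80.9 °C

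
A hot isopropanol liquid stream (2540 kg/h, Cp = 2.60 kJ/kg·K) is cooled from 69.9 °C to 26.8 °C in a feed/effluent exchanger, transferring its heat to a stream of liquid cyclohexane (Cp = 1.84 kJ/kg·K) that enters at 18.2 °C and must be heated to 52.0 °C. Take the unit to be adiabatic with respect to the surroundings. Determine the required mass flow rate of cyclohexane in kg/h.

Heat released by hot stream: Q = 2540 × 2.60 × (69.9 − 26.8) = 284630 kJ/h
Energy balance on cold side (adiabatic exchanger): Q = ṁ_c·Cp_c·(T_c,out − T_c,in)
ṁ_c = 284630 / [1.84 × (52.0 − 18.2)] = 4576.7 kg/h

ṁ_c = 4580 kg/h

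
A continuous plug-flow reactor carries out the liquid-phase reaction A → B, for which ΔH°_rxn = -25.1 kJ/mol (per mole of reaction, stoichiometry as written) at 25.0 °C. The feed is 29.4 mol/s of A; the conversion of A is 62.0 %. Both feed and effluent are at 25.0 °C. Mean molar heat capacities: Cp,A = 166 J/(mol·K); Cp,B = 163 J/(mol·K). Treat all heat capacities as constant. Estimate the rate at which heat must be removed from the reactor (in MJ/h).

Extent of reaction ξ = 0.620 × 29.4 = 18.228 mol/s
Reaction term: ξ·ΔH°_rxn = 18.228 × -25.1 = -457.52 kJ/s
Q = ΔH = -457.52 kJ/s = -457.52 kW
Heat removed = 1647.1 MJ/h

Q_out = 1650 MJ/h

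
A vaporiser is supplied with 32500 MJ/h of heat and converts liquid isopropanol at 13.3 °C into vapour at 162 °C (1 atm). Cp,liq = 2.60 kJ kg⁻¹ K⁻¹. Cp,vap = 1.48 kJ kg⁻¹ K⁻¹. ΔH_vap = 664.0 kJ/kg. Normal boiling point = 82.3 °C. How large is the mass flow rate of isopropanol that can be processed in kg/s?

ṁ = 9.39 kg/s

Δh = 2.60×(82.3−13.3) + 664.0 + 1.48×(162−82.3) = 961.36 kJ/kg
Q = 32500 MJ/h = 9027.8 kJ/s = 9027.8 kJ/s
ṁ = Q/Δh = 9027.8 / 961.36 = 9.3907 kg/s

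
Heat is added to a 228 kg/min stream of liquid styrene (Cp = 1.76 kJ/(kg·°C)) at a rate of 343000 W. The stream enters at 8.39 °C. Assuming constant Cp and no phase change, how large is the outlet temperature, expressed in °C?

T_out = 59.7 °C

Q = 343000 W = 20580 kJ/min
ΔT = Q/(ṁ·Cp) = 20580/(228×1.76) = 51.286 K
T_out = 8.39 + 51.286 = 59.676 °C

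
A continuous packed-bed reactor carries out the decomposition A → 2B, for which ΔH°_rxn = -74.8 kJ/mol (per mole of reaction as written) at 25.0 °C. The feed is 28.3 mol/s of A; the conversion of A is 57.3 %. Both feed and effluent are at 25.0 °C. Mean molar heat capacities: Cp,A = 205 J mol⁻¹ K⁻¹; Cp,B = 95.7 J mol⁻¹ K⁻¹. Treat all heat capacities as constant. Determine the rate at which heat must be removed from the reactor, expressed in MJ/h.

Q_out = 4370 MJ/h

Extent of reaction ξ = 0.573 × 28.3 = 16.216 mol/s
Reaction term: ξ·ΔH°_rxn = 16.216 × -74.8 = -1212.9 kJ/s
Q = ΔH = -1212.9 kJ/s = -1212.9 kW
Heat removed = 4366.6 MJ/h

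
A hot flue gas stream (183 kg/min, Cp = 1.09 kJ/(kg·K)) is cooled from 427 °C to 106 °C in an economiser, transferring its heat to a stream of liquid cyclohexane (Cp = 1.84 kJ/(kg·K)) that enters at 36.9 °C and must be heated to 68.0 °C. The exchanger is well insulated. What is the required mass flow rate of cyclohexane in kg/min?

Heat released by hot stream: Q = 183 × 1.09 × (427 − 106) = 64030 kJ/min
Energy balance on cold side (adiabatic exchanger): Q = ṁ_c·Cp_c·(T_c,out − T_c,in)
ṁ_c = 64030 / [1.84 × (68.0 − 36.9)] = 1118.9 kg/min

ṁ_c = 1120 kg/min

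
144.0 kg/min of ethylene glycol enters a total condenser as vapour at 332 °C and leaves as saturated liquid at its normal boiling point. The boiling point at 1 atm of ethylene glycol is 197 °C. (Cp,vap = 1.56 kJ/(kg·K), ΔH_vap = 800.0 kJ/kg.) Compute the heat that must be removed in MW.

Q_c = 2.43 MW

vapour 332→197 °C: -210.6 kJ/kg
condensation at 197 °C: -800 kJ/kg
Δh = -210.6 + -800 = -1010.6 kJ/kg
Q = ṁ·Δh = 144.0 kg/min × -1010.6 kJ/kg = -145530 kJ/min
|Q| = 2425.4 kW = 2.4254 MW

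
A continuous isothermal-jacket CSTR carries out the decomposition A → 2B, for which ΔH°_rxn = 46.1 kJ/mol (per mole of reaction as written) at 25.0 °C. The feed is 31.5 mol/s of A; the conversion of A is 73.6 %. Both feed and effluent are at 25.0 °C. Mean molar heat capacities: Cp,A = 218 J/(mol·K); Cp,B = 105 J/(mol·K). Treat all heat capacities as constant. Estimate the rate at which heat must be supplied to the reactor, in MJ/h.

Q_in = 3850 MJ/h

Extent of reaction ξ = 0.736 × 31.5 = 23.184 mol/s
Reaction term: ξ·ΔH°_rxn = 23.184 × 46.1 = 1068.8 kJ/s
Q = ΔH = 1068.8 kJ/s = 1068.8 kW
Heat supplied = 3847.6 MJ/h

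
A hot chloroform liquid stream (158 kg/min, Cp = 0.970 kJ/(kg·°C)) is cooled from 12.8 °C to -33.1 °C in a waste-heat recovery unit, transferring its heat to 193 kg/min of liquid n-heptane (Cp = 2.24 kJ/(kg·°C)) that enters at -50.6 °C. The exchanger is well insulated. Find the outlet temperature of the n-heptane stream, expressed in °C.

T_c,out = -34.3 °C

Heat released by hot stream: Q = 158 × 0.970 × (12.8 − -33.1) = 7034.6 kJ/min
Energy balance on cold side (adiabatic exchanger): Q = ṁ_c·Cp_c·(T_c,out − T_c,in)
T_c,out = -50.6 + 7034.6/(193 × 2.24) = -34.328 °C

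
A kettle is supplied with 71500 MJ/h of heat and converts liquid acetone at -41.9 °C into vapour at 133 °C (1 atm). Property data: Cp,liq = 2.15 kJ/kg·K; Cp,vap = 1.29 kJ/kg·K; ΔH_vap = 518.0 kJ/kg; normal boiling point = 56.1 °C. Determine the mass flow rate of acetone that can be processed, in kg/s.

ṁ = 24.0 kg/s

Δh = 2.15×(56.1−-41.9) + 518.0 + 1.29×(133−56.1) = 827.9 kJ/kg
Q = 71500 MJ/h = 19861 kJ/s = 19861 kJ/s
ṁ = Q/Δh = 19861 / 827.9 = 23.99 kg/s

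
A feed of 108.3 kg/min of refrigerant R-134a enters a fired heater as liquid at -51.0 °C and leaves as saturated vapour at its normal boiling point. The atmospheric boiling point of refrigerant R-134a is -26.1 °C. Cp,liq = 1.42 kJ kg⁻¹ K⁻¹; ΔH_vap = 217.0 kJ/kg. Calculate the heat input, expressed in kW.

liquid -51.0→-26.1 °C: 35.358 kJ/kg
vaporisation at -26.1 °C: 217 kJ/kg
Δh = 35.358 + 217 = 252.36 kJ/kg
Q = ṁ·Δh = 108.3 kg/min × 252.36 kJ/kg = 27330 kJ/min
|Q| = 455.51 kW

Q = 456 kW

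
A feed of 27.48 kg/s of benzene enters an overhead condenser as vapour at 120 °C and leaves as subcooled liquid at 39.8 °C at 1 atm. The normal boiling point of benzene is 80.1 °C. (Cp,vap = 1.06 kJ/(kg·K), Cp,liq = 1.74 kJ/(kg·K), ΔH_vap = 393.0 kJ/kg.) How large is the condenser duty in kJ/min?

vapour 120→80.1 °C: -42.294 kJ/kg
condensation at 80.1 °C: -393 kJ/kg
liquid 80.1→39.8 °C: -70.122 kJ/kg
Δh = -42.294 + -393 + -70.122 = -505.42 kJ/kg
Q = ṁ·Δh = 27.48 kg/s × -505.42 kJ/kg = -13889 kJ/s
|Q| = 13889 kW = 833330 kJ/min

Q_c = 833000 kJ/min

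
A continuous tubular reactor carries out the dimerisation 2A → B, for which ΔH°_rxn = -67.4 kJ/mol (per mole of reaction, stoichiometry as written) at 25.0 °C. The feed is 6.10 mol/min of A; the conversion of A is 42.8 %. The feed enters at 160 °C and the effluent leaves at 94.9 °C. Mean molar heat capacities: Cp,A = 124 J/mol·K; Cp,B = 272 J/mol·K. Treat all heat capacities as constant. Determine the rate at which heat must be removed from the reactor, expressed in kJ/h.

Extent of reaction ξ = 0.428 × 6.10 / 2 = 1.3054 mol/min
Reaction term: ξ·ΔH°_rxn = 1.3054 × -67.4 = -87.984 kJ/min
Sensible, feed 160→25 °C: -102.11 kJ/min
Outlet flows (mol/min): A 3.4892, B 1.3054
Sensible, products 25→94.9 °C: 55.062 kJ/min
Q = ΔH = -135.04 kJ/min = -2.2506 kW
Heat removed = 8102.1 kJ/h

Q_out = 8100 kJ/h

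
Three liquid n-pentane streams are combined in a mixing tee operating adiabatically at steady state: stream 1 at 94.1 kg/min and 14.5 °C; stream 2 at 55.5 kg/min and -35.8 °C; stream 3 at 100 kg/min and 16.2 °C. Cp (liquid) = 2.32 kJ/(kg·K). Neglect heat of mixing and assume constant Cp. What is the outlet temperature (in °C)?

Energy balance with Q = 0: Σ ṁᵢCp,ᵢ(T_out − Tᵢ) = 0
Σ ṁᵢCp,ᵢTᵢ = 94.1×2.32×14.5 + 55.5×2.32×-35.8 + 100×2.32×16.2 = 2314.3
Σ ṁᵢCp,ᵢ = 94.1×2.32 + 55.5×2.32 + 100×2.32 = 579.07
T_out = 2314.3 / 579.07 = 3.9966 °C

T_out = 4.00 °C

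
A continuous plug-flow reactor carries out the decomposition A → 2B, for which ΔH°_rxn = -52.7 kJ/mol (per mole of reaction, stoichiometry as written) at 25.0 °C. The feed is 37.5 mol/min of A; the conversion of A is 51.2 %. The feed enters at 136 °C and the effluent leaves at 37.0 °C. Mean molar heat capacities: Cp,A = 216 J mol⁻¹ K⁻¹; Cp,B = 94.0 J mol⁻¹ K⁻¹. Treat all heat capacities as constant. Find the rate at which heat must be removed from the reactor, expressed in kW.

Extent of reaction ξ = 0.512 × 37.5 = 19.2 mol/min
Reaction term: ξ·ΔH°_rxn = 19.2 × -52.7 = -1011.8 kJ/min
Sensible, feed 136→25 °C: -899.1 kJ/min
Outlet flows (mol/min): A 18.3, B 38.4
Sensible, products 25→37.0 °C: 90.749 kJ/min
Q = ΔH = -1820.2 kJ/min = -30.337 kW
Heat removed = 30.337 kW

Q_out = 30.3 kW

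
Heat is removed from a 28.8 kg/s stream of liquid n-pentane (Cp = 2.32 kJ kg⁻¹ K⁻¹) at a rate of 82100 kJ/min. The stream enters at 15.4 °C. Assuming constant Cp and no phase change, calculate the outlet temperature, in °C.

T_out = -5.08 °C

Q = 82100 kJ/min = 1368.3 kJ/s
ΔT = Q/(ṁ·Cp) = 1368.3/(28.8×2.32) = 20.479 K
T_out = 15.4 − 20.479 = -5.0791 °C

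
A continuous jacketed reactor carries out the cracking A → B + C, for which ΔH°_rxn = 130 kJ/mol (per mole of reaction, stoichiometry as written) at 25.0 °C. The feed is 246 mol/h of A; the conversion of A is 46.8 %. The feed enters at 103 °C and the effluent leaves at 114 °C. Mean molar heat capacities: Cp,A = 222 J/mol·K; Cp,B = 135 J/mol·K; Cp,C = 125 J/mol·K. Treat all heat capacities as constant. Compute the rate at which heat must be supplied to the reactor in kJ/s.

Extent of reaction ξ = 0.468 × 246 = 115.13 mol/h
Reaction term: ξ·ΔH°_rxn = 115.13 × 130 = 14967 kJ/h
Sensible, feed 103→25 °C: -4259.7 kJ/h
Outlet flows (mol/h): A 130.87, B 115.13, C 115.13
Sensible, products 25→114 °C: 5249.8 kJ/h
Q = ΔH = 15957 kJ/h = 4.4324 kW
Heat supplied = 4.4324 kJ/s

Q_in = 4.43 kJ/s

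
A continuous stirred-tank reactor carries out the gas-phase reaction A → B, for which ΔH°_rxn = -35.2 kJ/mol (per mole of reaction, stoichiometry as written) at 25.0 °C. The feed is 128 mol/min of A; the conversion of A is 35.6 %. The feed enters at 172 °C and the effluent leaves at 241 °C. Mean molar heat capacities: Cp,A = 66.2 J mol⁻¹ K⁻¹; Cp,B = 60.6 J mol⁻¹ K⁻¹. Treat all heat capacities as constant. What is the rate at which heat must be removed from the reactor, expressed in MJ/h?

Q_out = 64.5 MJ/h

Extent of reaction ξ = 0.356 × 128 = 45.568 mol/min
Reaction term: ξ·ΔH°_rxn = 45.568 × -35.2 = -1604 kJ/min
Sensible, feed 172→25 °C: -1245.6 kJ/min
Outlet flows (mol/min): A 82.432, B 45.568
Sensible, products 25→241 °C: 1775.2 kJ/min
Q = ΔH = -1074.4 kJ/min = -17.907 kW
Heat removed = 64.466 MJ/h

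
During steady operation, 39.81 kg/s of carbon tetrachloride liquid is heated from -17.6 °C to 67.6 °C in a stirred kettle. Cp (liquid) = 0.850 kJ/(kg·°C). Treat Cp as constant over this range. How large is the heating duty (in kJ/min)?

Q = ṁ·Cp·ΔT = 39.81 × 0.850 × (67.6 − -17.6) = 2883 kJ/s
Heating duty = 172980 kJ/min

Q = 173000 kJ/min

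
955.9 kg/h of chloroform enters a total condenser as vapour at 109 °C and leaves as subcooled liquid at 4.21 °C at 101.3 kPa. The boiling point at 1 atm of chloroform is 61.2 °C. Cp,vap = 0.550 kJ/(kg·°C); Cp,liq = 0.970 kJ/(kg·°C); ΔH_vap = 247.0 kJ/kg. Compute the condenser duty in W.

vapour 109→61.2 °C: -26.29 kJ/kg
condensation at 61.2 °C: -247 kJ/kg
liquid 61.2→4.21 °C: -55.28 kJ/kg
Δh = -26.29 + -247 + -55.28 = -328.57 kJ/kg
Q = ṁ·Δh = 955.9 kg/h × -328.57 kJ/kg = -314080 kJ/h
|Q| = 87.245 kW = 87245 W

Q_c = 87200 W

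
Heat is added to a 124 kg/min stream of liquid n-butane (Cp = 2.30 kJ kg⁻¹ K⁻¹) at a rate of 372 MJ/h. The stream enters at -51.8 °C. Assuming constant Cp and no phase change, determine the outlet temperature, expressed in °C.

T_out = -30.1 °C

Q = 372 MJ/h = 6200 kJ/min
ΔT = Q/(ṁ·Cp) = 6200/(124×2.30) = 21.739 K
T_out = -51.8 + 21.739 = -30.061 °C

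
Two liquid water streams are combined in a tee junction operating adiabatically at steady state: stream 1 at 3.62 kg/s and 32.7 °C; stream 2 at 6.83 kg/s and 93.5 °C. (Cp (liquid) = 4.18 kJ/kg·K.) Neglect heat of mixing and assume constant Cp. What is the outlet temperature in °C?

T_out = 72.4 °C

Adiabatic, steady state ⇒ Σ ṁᵢCp,ᵢ(T_out − Tᵢ) = 0
T_out = Σ ṁᵢCp,ᵢTᵢ / Σ ṁᵢCp,ᵢ
      = 3164.2 / 43.681 = 72.438 °C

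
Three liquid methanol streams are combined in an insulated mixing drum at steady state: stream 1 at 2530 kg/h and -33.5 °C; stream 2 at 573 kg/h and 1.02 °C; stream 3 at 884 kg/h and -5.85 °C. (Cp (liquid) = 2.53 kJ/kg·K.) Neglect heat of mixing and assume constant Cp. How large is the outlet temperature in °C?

T_out = -22.4 °C

No heat crosses the boundary, so H_out = H_in.
Σ ṁᵢCp,ᵢTᵢ = 2530×2.53×-33.5 + 573×2.53×1.02 + 884×2.53×-5.85 = -226040
Σ ṁᵢCp,ᵢ = 2530×2.53 + 573×2.53 + 884×2.53 = 10087
T_out = -226040 / 10087 = -22.408 °C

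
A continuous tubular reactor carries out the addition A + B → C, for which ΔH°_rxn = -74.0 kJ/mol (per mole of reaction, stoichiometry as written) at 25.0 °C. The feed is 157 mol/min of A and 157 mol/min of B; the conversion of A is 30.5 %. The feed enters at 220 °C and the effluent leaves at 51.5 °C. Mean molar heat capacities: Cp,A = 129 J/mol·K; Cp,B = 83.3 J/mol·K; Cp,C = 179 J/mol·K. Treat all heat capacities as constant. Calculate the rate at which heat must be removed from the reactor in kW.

Q_out = 153 kW

Extent of reaction ξ = 0.305 × 157 = 47.885 mol/min
Reaction term: ξ·ΔH°_rxn = 47.885 × -74.0 = -3543.5 kJ/min
Sensible, feed 220→25 °C: -6499.6 kJ/min
Outlet flows (mol/min): A 109.12, B 109.12, C 47.885
Sensible, products 25→51.5 °C: 841.02 kJ/min
Q = ΔH = -9202 kJ/min = -153.37 kW
Heat removed = 153.37 kW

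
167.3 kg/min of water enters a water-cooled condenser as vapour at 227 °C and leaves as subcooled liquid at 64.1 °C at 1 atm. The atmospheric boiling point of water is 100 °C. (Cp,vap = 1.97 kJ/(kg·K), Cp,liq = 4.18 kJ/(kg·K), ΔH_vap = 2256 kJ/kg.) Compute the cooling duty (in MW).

Q_c = 7.41 MW

vapour 227→100 °C: -250.19 kJ/kg
condensation at 100 °C: -2256 kJ/kg
liquid 100→64.1 °C: -150.06 kJ/kg
Δh = -250.19 + -2256 + -150.06 = -2656.3 kJ/kg
Q = ṁ·Δh = 167.3 kg/min × -2656.3 kJ/kg = -444390 kJ/min
|Q| = 7406.5 kW = 7.4065 MW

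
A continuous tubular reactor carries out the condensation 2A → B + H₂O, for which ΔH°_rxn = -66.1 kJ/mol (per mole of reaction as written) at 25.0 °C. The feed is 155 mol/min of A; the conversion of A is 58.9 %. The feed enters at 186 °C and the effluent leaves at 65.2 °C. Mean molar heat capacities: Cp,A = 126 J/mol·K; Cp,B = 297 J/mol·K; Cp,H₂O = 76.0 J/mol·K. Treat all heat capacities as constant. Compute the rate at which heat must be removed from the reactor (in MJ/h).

Extent of reaction ξ = 0.589 × 155 / 2 = 45.648 mol/min
Reaction term: ξ·ΔH°_rxn = 45.648 × -66.1 = -3017.3 kJ/min
Sensible, feed 186→25 °C: -3144.3 kJ/min
Outlet flows (mol/min): A 63.705, B 45.648, H₂O 45.648
Sensible, products 25→65.2 °C: 1007.1 kJ/min
Q = ΔH = -5154.5 kJ/min = -85.908 kW
Heat removed = 309.27 MJ/h

Q_out = 309 MJ/h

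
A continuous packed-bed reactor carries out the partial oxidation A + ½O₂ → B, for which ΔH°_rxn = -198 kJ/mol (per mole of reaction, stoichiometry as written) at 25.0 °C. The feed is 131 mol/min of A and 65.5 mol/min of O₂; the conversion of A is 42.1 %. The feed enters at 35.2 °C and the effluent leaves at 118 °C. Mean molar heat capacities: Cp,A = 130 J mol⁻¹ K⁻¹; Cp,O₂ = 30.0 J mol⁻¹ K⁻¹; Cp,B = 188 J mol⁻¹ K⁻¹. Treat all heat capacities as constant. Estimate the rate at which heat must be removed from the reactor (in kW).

Q_out = 152 kW

Extent of reaction ξ = 0.421 × 131 = 55.151 mol/min
Reaction term: ξ·ΔH°_rxn = 55.151 × -198 = -10920 kJ/min
Sensible, feed 35.2→25 °C: -193.75 kJ/min
Outlet flows (mol/min): A 75.849, O₂ 37.925, B 55.151
Sensible, products 25→118 °C: 1987.1 kJ/min
Q = ΔH = -9126.6 kJ/min = -152.11 kW
Heat removed = 152.11 kW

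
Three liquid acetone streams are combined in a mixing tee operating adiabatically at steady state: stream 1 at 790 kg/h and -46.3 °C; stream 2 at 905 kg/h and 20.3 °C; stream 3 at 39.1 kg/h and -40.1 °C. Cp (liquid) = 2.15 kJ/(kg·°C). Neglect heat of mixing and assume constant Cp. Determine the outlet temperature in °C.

Adiabatic, steady state ⇒ Σ ṁᵢCp,ᵢ(T_out − Tᵢ) = 0
Σ ṁᵢCp,ᵢTᵢ = 790×2.15×-46.3 + 905×2.15×20.3 + 39.1×2.15×-40.1 = -42513
Σ ṁᵢCp,ᵢ = 790×2.15 + 905×2.15 + 39.1×2.15 = 3728.3
T_out = -42513 / 3728.3 = -11.403 °C

T_out = -11.4 °C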